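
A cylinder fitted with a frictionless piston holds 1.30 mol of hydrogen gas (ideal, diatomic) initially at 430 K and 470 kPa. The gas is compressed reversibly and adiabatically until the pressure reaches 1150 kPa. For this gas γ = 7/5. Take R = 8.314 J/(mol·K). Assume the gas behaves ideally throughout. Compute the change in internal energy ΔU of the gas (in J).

V₁ = nRT₁/P₁ = 1.30×8.314×430/470 = 9.89 L.
Adiabatic: T₂/T₁ = (P₂/P₁)^((γ−1)/γ) ⇒ T₂ = 430×(2.45)^0.286 = 555 K; V₂ = 5.22 L.
For an ideal gas ΔU = nCvΔT with Cv = (5/2)R = 20.8 J/(mol·K).
ΔU = 1.30×20.8×(555−430) = 3380 J.

3380 J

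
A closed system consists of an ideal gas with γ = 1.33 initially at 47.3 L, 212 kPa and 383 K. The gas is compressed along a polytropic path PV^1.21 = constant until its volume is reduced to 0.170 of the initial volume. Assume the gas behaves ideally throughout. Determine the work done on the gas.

21500 J

n = P₁V₁/(RT₁) = 212×47.3/(8.314×383) = 3.15 mol.
Polytropic n=1.21: T₂ = T₁(V₁/V₂)^(n−1) = 383×(5.88)^0.21 = 556 K; P₂ = P₁(V₁/V₂)^n = 1810 kPa.
W = (P₁V₁−P₂V₂)/(n−1) = (212×47.3−1810×8.04)/0.21 = -21500 J.
Work done on the gas = −W_by = 21500 J.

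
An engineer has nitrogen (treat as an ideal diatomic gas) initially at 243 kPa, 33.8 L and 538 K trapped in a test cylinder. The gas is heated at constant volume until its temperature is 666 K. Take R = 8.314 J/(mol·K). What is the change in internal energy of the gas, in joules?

4890 J

n = P₁V₁/(RT₁) = 243×33.8/(8.314×538) = 1.84 mol.
Isochoric: V stays 33.8 L; P/T = const ⇒ T₂ = 666 K, P₂ = 301 kPa.
For an ideal gas ΔU = nCvΔT with Cv = (5/2)R = 20.8 J/(mol·K).
ΔU = 1.84×20.8×(666−538) = 4890 J.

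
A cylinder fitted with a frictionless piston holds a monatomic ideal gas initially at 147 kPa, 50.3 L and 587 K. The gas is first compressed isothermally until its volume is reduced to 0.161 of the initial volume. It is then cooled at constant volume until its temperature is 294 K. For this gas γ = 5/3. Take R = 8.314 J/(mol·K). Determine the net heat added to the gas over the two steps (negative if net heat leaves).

-19000 J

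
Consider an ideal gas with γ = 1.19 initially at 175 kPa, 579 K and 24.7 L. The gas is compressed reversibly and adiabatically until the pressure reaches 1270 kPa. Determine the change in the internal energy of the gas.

n = P₁V₁/(RT₁) = 175×24.7/(8.314×579) = 0.898 mol.
Adiabatic: T₂/T₁ = (P₂/P₁)^((γ−1)/γ) ⇒ T₂ = 579×(7.26)^0.160 = 795 K; V₂ = 4.67 L.
For an ideal gas ΔU = nCvΔT with Cv = R/(γ−1) = 43.8 J/(mol·K).
ΔU = 0.898×43.8×(795−579) = 8470 J.

8470 J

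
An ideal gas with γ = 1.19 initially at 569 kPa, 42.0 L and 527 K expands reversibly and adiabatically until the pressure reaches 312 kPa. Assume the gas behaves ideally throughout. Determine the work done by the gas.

11500 J

n = P₁V₁/(RT₁) = 569×42.0/(8.314×527) = 5.45 mol.
Adiabatic: T₂/T₁ = (P₂/P₁)^((γ−1)/γ) ⇒ T₂ = 527×(0.548)^0.160 = 479 K; V₂ = 69.6 L.
ΔU = nCvΔT = 5.45×43.8×(479−527) = -11500 J.
Q = 0 for an adiabatic process, so W = −ΔU = 11500 J.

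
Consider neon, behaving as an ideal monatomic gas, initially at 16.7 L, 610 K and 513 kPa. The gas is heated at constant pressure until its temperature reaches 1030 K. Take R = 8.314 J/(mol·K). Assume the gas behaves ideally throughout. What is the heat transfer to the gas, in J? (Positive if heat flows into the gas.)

n = P₁V₁/(RT₁) = 513×16.7/(8.314×610) = 1.69 mol.
Isobaric: P stays 513 kPa; V/T = const ⇒ T₂ = 1030 K, V₂ = 28.2 L.
W = PΔV = 513×(28.2−16.7) kPa·L = 5900 J.
ΔU = nCvΔT = 1.69×12.5×(1030−610) = 8850 J.
Q = ΔU + W = nCpΔT = 14700 J.

14700 J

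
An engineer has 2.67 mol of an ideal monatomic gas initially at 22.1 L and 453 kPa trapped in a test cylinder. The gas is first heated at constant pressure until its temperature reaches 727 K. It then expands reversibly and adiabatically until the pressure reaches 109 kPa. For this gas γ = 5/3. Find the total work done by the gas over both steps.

T₁ = P₁V₁/(nR) = 453×22.1/(2.67×8.314) = 451 K.
Step 1 — Isobaric: P stays 453 kPa; V/T = const ⇒ T₂ = 727 K, V₂ = 35.6 L.
W = PΔV = 453×(35.6−22.1) kPa·L = 6130 J.
ΔU = nCvΔT = 2.67×12.5×(727−451) = 9190 J.
Q = ΔU + W = nCpΔT = 15300 J.
State after step 1: P = 453 kPa, V = 35.6 L, T = 727 K.
Step 2 — Adiabatic: T₂/T₁ = (P₂/P₁)^((γ−1)/γ) ⇒ T₂ = 727×(0.241)^0.400 = 411 K; V₂ = 83.7 L.
ΔU = nCvΔT = 2.67×12.5×(411−727) = -10500 J.
Q = 0 for an adiabatic process, so W = −ΔU = 10500 J.
Net over both steps: W = 16600 J, Q = 15300 J, ΔU = -1320 J.

16600 J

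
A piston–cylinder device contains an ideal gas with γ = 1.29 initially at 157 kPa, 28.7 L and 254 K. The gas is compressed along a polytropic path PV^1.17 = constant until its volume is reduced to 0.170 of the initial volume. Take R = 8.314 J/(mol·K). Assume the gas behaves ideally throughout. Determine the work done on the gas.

n = P₁V₁/(RT₁) = 157×28.7/(8.314×254) = 2.13 mol.
Polytropic n=1.17: T₂ = T₁(V₁/V₂)^(n−1) = 254×(5.88)^0.17 = 343 K; P₂ = P₁(V₁/V₂)^n = 1250 kPa.
W = (P₁V₁−P₂V₂)/(n−1) = (157×28.7−1250×4.88)/0.17 = -9320 J.
Work done on the gas = −W_by = 9320 J.

9320 J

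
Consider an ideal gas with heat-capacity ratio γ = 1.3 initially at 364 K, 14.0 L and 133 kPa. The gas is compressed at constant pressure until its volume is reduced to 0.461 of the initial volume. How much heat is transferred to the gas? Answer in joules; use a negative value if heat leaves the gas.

-4350 J

n = P₁V₁/(RT₁) = 133×14.0/(8.314×364) = 0.615 mol.
Isobaric: P stays 133 kPa; V/T = const ⇒ T₂ = 168 K, V₂ = 6.45 L.
W = PΔV = 133×(6.45−14.0) kPa·L = -1000 J.
ΔU = nCvΔT = 0.615×27.7×(168−364) = -3350 J.
Q = ΔU + W = nCpΔT = -4350 J.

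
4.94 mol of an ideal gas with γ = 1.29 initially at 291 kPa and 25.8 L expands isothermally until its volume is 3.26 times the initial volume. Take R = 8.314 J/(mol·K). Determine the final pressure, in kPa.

T₁ = P₁V₁/(nR) = 291×25.8/(4.94×8.314) = 183 K.
Isothermal: T stays 183 K; PV = const ⇒ V₂ = 84.1 L, P₂ = 89.3 kPa.

89.3 kPa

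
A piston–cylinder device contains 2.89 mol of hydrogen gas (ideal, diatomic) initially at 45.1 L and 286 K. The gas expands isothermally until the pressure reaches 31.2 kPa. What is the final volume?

P₁ = nRT₁/V₁ = 2.89×8.314×286/45.1 = 152 kPa.
Isothermal: T stays 286 K; PV = const ⇒ V₂ = 220 L, P₂ = 31.2 kPa.

220 L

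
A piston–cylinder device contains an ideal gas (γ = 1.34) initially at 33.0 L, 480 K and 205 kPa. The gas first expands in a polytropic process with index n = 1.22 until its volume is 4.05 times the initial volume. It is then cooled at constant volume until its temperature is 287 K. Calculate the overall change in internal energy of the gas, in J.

n = P₁V₁/(RT₁) = 205×33.0/(8.314×480) = 1.70 mol.
Step 1 — Polytropic n=1.22: T₂ = T₁(V₁/V₂)^(n−1) = 480×(0.247)^0.22 = 353 K; P₂ = P₁(V₁/V₂)^n = 37.2 kPa.
W = (P₁V₁−P₂V₂)/(n−1) = (205×33.0−37.2×134)/0.22 = 8140 J.
ΔU = nCvΔT = 1.70×24.5×(353−480) = -5270 J.
Q = ΔU + W = 2870 J.
State after step 1: P = 37.2 kPa, V = 134 L, T = 353 K.
Step 2 — Isochoric: V stays 134 L; P/T = const ⇒ T₂ = 287 K, P₂ = 30.3 kPa.
W = 0 (no volume change).
ΔU = nCvΔT = 1.70×24.5×(287−353) = -2730 J.
Q = ΔU = -2730 J.
Net over both steps: W = 8140 J, Q = 145 J, ΔU = -8000 J.

-8000 J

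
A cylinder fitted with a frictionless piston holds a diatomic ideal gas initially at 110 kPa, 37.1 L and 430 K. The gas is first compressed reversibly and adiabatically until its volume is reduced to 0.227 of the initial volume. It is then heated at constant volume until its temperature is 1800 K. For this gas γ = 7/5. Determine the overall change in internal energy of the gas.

32500 J

n = P₁V₁/(RT₁) = 110×37.1/(8.314×430) = 1.14 mol.
Step 1 — Adiabatic: TV^(γ−1) = const ⇒ T₂ = 430×(4.41)^0.400 = 778 K; PV^γ = const ⇒ P₂ = 877 kPa.
ΔU = nCvΔT = 1.14×20.8×(778−430) = 8260 J.
Q = 0 for an adiabatic process, so W = −ΔU = -8260 J.
State after step 1: P = 877 kPa, V = 8.42 L, T = 778 K.
Step 2 — Isochoric: V stays 8.42 L; P/T = const ⇒ T₂ = 1800 K, P₂ = 2030 kPa.
W = 0 (no volume change).
ΔU = nCvΔT = 1.14×20.8×(1800−778) = 24200 J.
Q = ΔU = 24200 J.
Net over both steps: W = -8260 J, Q = 24200 J, ΔU = 32500 J.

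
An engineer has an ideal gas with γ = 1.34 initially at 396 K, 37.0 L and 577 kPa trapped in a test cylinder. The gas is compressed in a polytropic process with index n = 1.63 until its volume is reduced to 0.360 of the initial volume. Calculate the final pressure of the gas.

Polytropic n=1.63: T₂ = T₁(V₁/V₂)^(n−1) = 396×(2.78)^0.63 = 754 K; P₂ = P₁(V₁/V₂)^n = 3050 kPa.

3050 kPa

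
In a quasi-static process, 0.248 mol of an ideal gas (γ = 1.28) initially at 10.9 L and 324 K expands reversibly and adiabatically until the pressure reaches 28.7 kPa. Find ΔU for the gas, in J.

-365 J

P₁ = nRT₁/V₁ = 0.248×8.314×324/10.9 = 61.3 kPa.
Adiabatic: T₂/T₁ = (P₂/P₁)^((γ−1)/γ) ⇒ T₂ = 324×(0.468)^0.219 = 274 K; V₂ = 19.7 L.
For an ideal gas ΔU = nCvΔT with Cv = R/(γ−1) = 29.7 J/(mol·K).
ΔU = 0.248×29.7×(274−324) = -365 J.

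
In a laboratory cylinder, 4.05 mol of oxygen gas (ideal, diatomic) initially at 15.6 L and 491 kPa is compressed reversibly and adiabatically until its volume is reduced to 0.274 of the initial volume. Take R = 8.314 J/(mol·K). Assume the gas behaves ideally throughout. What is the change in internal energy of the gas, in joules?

T₁ = P₁V₁/(nR) = 491×15.6/(4.05×8.314) = 227 K.
Adiabatic: TV^(γ−1) = const ⇒ T₂ = 227×(3.65)^0.400 = 382 K; PV^γ = const ⇒ P₂ = 3010 kPa.
For an ideal gas ΔU = nCvΔT with Cv = (5/2)R = 20.8 J/(mol·K).
ΔU = 4.05×20.8×(382−227) = 13000 J.

13000 J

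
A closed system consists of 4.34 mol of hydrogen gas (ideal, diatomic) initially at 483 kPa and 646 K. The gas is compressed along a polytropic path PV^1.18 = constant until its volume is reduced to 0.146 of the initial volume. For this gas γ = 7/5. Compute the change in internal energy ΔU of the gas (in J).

V₁ = nRT₁/P₁ = 4.34×8.314×646/483 = 48.3 L.
Polytropic n=1.18: T₂ = T₁(V₁/V₂)^(n−1) = 646×(6.85)^0.18 = 913 K; P₂ = P₁(V₁/V₂)^n = 4680 kPa.
For an ideal gas ΔU = nCvΔT with Cv = (5/2)R = 20.8 J/(mol·K).
ΔU = 4.34×20.8×(913−646) = 24100 J.

24100 J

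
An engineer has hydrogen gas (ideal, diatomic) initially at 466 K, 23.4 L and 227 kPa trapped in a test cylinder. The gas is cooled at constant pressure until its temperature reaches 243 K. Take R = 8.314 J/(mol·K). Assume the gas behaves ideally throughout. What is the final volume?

12.2 L

Isobaric: P stays 227 kPa; V/T = const ⇒ T₂ = 243 K, V₂ = 12.2 L.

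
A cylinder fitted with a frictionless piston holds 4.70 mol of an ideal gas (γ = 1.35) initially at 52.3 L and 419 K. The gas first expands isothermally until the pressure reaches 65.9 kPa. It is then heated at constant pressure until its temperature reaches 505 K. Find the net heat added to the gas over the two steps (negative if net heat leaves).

38500 J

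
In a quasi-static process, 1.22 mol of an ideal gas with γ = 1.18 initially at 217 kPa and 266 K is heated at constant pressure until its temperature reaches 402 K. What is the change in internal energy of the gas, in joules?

7660 J

V₁ = nRT₁/P₁ = 1.22×8.314×266/217 = 12.4 L.
Isobaric: P stays 217 kPa; V/T = const ⇒ T₂ = 402 K, V₂ = 18.8 L.
For an ideal gas ΔU = nCvΔT with Cv = R/(γ−1) = 46.2 J/(mol·K).
ΔU = 1.22×46.2×(402−266) = 7660 J.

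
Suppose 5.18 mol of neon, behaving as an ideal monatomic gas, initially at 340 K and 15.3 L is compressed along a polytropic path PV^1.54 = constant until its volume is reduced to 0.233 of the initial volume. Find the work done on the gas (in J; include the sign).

32400 J

P₁ = nRT₁/V₁ = 5.18×8.314×340/15.3 = 957 kPa.
Polytropic n=1.54: T₂ = T₁(V₁/V₂)^(n−1) = 340×(4.29)^0.54 = 747 K; P₂ = P₁(V₁/V₂)^n = 9020 kPa.
W = (P₁V₁−P₂V₂)/(n−1) = (957×15.3−9020×3.56)/0.54 = -32400 J.
Work done on the gas = −W_by = 32400 J.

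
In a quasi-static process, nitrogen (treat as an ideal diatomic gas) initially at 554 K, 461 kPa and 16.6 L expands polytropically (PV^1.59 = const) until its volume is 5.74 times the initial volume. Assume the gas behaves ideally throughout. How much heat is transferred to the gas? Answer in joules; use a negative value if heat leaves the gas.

n = P₁V₁/(RT₁) = 461×16.6/(8.314×554) = 1.66 mol.
Polytropic n=1.59: T₂ = T₁(V₁/V₂)^(n−1) = 554×(0.174)^0.59 = 198 K; P₂ = P₁(V₁/V₂)^n = 28.6 kPa.
W = (P₁V₁−P₂V₂)/(n−1) = (461×16.6−28.6×95.3)/0.59 = 8340 J.
ΔU = nCvΔT = 1.66×20.8×(198−554) = -12300 J.
Q = ΔU + W = -3960 J.

-3960 J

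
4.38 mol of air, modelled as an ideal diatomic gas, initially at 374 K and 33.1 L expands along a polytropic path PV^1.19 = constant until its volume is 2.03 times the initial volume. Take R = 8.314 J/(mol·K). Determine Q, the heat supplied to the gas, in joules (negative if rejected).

4740 J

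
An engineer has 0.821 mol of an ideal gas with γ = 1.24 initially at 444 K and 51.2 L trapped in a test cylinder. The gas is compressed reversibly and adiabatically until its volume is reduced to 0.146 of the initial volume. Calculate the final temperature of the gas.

P₁ = nRT₁/V₁ = 0.821×8.314×444/51.2 = 59.2 kPa.
Adiabatic: TV^(γ−1) = const ⇒ T₂ = 444×(6.85)^0.240 = 705 K; PV^γ = const ⇒ P₂ = 643 kPa.

705 K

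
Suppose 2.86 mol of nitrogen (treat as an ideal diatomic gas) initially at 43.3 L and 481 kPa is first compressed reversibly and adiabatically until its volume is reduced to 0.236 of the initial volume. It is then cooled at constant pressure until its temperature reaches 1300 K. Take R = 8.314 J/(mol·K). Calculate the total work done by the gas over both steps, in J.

T₁ = P₁V₁/(nR) = 481×43.3/(2.86×8.314) = 876 K.
Step 1 — Adiabatic: TV^(γ−1) = const ⇒ T₂ = 876×(4.24)^0.400 = 1560 K; PV^γ = const ⇒ P₂ = 3630 kPa.
ΔU = nCvΔT = 2.86×20.8×(1560−876) = 40700 J.
Q = 0 for an adiabatic process, so W = −ΔU = -40700 J.
State after step 1: P = 3630 kPa, V = 10.2 L, T = 1560 K.
Step 2 — Isobaric: P stays 3630 kPa; V/T = const ⇒ T₂ = 1300 K, V₂ = 8.51 L.
W = PΔV = 3630×(8.51−10.2) kPa·L = -6200 J.
ΔU = nCvΔT = 2.86×20.8×(1300−1560) = -15500 J.
Q = ΔU + W = nCpΔT = -21700 J.
Net over both steps: W = -46900 J, Q = -21700 J, ΔU = 25200 J.

-46900 J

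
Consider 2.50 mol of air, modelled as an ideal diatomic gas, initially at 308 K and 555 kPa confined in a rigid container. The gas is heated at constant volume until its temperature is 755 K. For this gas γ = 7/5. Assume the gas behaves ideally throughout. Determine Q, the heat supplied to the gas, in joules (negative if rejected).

23200 J

V₁ = nRT₁/P₁ = 2.50×8.314×308/555 = 11.5 L.
Isochoric: V stays 11.5 L; P/T = const ⇒ T₂ = 755 K, P₂ = 1360 kPa.
W = 0 (no volume change).
ΔU = nCvΔT = 2.50×20.8×(755−308) = 23200 J.
Q = ΔU = 23200 J.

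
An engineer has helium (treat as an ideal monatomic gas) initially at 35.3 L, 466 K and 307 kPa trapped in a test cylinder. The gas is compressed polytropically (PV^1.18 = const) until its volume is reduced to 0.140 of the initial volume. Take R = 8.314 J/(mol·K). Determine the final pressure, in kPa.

3120 kPa

Polytropic n=1.18: T₂ = T₁(V₁/V₂)^(n−1) = 466×(7.14)^0.18 = 664 K; P₂ = P₁(V₁/V₂)^n = 3120 kPa.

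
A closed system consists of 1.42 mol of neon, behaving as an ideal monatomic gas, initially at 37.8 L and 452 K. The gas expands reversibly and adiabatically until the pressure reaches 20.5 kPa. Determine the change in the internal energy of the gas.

P₁ = nRT₁/V₁ = 1.42×8.314×452/37.8 = 141 kPa.
Adiabatic: T₂/T₁ = (P₂/P₁)^((γ−1)/γ) ⇒ T₂ = 452×(0.145)^0.400 = 209 K; V₂ = 120 L.
For an ideal gas ΔU = nCvΔT with Cv = (3/2)R = 12.5 J/(mol·K).
ΔU = 1.42×12.5×(209−452) = -4300 J.

-4300 J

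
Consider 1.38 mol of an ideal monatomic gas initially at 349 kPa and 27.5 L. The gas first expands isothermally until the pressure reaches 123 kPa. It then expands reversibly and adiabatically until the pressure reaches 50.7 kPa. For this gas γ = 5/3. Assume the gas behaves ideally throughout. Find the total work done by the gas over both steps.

14300 J

T₁ = P₁V₁/(nR) = 349×27.5/(1.38×8.314) = 837 K.
Step 1 — Isothermal: T stays 837 K; PV = const ⇒ V₂ = 78.0 L, P₂ = 123 kPa.
ΔU = 0 (ideal gas, T constant).
W = nRT ln(V₂/V₁) = 1.38×8.314×837×ln(2.84) = 10000 J.
Q = ΔU + W = 10000 J.
State after step 1: P = 123 kPa, V = 78.0 L, T = 837 K.
Step 2 — Adiabatic: T₂/T₁ = (P₂/P₁)^((γ−1)/γ) ⇒ T₂ = 837×(0.412)^0.400 = 587 K; V₂ = 133 L.
ΔU = nCvΔT = 1.38×12.5×(587−837) = -4300 J.
Q = 0 for an adiabatic process, so W = −ΔU = 4300 J.
Net over both steps: W = 14300 J, Q = 10000 J, ΔU = -4300 J.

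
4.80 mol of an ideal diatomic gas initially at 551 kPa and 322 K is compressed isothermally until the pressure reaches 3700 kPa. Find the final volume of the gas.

3.47 L

V₁ = nRT₁/P₁ = 4.80×8.314×322/551 = 23.3 L.
Isothermal: T stays 322 K; PV = const ⇒ V₂ = 3.47 L, P₂ = 3700 kPa.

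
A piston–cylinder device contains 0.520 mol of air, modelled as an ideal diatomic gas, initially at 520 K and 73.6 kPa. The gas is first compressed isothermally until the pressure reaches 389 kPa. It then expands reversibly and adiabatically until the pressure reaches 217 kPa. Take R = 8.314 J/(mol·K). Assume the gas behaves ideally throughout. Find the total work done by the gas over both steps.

-2880 J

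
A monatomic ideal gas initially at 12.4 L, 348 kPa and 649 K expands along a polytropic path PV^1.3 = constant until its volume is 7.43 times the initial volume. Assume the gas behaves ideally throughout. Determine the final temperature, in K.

Polytropic n=1.3: T₂ = T₁(V₁/V₂)^(n−1) = 649×(0.135)^0.30 = 356 K; P₂ = P₁(V₁/V₂)^n = 25.7 kPa.

356 K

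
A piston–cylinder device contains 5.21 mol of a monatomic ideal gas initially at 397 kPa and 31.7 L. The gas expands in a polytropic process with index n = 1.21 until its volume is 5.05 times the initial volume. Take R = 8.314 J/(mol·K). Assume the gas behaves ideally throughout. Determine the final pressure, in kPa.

T₁ = P₁V₁/(nR) = 397×31.7/(5.21×8.314) = 291 K.
Polytropic n=1.21: T₂ = T₁(V₁/V₂)^(n−1) = 291×(0.198)^0.21 = 207 K; P₂ = P₁(V₁/V₂)^n = 56.0 kPa.

56.0 kPa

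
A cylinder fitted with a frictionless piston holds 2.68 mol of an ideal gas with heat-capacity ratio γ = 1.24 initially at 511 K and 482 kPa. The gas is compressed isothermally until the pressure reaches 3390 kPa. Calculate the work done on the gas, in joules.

V₁ = nRT₁/P₁ = 2.68×8.314×511/482 = 23.6 L.
Isothermal: T stays 511 K; PV = const ⇒ V₂ = 3.36 L, P₂ = 3390 kPa.
W = nRT ln(V₂/V₁) = 2.68×8.314×511×ln(0.142) = -22200 J.
Work done on the gas = −W_by = 22200 J.

22200 J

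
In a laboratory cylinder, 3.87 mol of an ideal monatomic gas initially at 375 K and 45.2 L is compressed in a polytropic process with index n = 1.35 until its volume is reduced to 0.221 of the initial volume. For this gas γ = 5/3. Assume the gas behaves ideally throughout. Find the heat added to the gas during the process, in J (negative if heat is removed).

P₁ = nRT₁/V₁ = 3.87×8.314×375/45.2 = 267 kPa.
Polytropic n=1.35: T₂ = T₁(V₁/V₂)^(n−1) = 375×(4.52)^0.35 = 636 K; P₂ = P₁(V₁/V₂)^n = 2050 kPa.
W = (P₁V₁−P₂V₂)/(n−1) = (267×45.2−2050×9.99)/0.35 = -24000 J.
ΔU = nCvΔT = 3.87×12.5×(636−375) = 12600 J.
Q = ΔU + W = -11400 J.

-11400 J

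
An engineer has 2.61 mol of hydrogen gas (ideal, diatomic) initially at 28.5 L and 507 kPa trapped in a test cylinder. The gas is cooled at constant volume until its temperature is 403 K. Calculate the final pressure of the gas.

307 kPa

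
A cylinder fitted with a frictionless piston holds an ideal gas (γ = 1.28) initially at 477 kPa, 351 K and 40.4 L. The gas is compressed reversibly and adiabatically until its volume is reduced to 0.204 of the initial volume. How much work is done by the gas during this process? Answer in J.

-38600 J

n = P₁V₁/(RT₁) = 477×40.4/(8.314×351) = 6.60 mol.
Adiabatic: TV^(γ−1) = const ⇒ T₂ = 351×(4.90)^0.280 = 548 K; PV^γ = const ⇒ P₂ = 3650 kPa.
ΔU = nCvΔT = 6.60×29.7×(548−351) = 38600 J.
Q = 0 for an adiabatic process, so W = −ΔU = -38600 J.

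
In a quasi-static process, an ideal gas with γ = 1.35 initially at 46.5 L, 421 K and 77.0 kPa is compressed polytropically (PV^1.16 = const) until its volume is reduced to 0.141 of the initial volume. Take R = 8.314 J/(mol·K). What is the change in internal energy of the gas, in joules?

n = P₁V₁/(RT₁) = 77.0×46.5/(8.314×421) = 1.02 mol.
Polytropic n=1.16: T₂ = T₁(V₁/V₂)^(n−1) = 421×(7.09)^0.16 = 576 K; P₂ = P₁(V₁/V₂)^n = 747 kPa.
For an ideal gas ΔU = nCvΔT with Cv = R/(γ−1) = 23.8 J/(mol·K).
ΔU = 1.02×23.8×(576−421) = 3770 J.

3770 J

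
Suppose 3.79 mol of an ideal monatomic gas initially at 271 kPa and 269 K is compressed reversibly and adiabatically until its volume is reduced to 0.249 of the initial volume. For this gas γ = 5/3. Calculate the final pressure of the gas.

V₁ = nRT₁/P₁ = 3.79×8.314×269/271 = 31.3 L.
Adiabatic: TV^(γ−1) = const ⇒ T₂ = 269×(4.02)^0.667 = 680 K; PV^γ = const ⇒ P₂ = 2750 kPa.

2750 kPa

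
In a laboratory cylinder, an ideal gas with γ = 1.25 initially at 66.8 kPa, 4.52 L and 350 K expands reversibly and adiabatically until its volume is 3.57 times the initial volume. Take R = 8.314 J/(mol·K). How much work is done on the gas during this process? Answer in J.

n = P₁V₁/(RT₁) = 66.8×4.52/(8.314×350) = 0.104 mol.
Adiabatic: TV^(γ−1) = const ⇒ T₂ = 350×(0.280)^0.250 = 255 K; PV^γ = const ⇒ P₂ = 13.6 kPa.
ΔU = nCvΔT = 0.104×33.3×(255−350) = -329 J.
Q = 0 for an adiabatic process, so W = −ΔU = 329 J.
Work done on the gas = −W_by = -329 J.

-329 J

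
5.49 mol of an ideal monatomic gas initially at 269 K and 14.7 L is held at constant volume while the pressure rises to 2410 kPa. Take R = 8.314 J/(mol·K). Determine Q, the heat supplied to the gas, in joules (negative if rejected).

P₁ = nRT₁/V₁ = 5.49×8.314×269/14.7 = 835 kPa.
Isochoric: V stays 14.7 L; P/T = const ⇒ T₂ = 776 K, P₂ = 2410 kPa.
W = 0 (no volume change).
ΔU = nCvΔT = 5.49×12.5×(776−269) = 34700 J.
Q = ΔU = 34700 J.

34700 J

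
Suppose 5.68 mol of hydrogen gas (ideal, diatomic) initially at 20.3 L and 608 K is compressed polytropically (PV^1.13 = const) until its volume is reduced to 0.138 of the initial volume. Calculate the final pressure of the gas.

13300 kPa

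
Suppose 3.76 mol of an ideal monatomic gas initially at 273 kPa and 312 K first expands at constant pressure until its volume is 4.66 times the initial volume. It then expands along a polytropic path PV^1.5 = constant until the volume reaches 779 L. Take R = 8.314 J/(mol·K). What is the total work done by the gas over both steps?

84600 J

V₁ = nRT₁/P₁ = 3.76×8.314×312/273 = 35.7 L.
Step 1 — Isobaric: P stays 273 kPa; V/T = const ⇒ T₂ = 1450 K, V₂ = 166 L.
W = PΔV = 273×(166−35.7) kPa·L = 35700 J.
ΔU = nCvΔT = 3.76×12.5×(1450−312) = 53500 J.
Q = ΔU + W = nCpΔT = 89200 J.
State after step 1: P = 273 kPa, V = 166 L, T = 1450 K.
Step 2 — Polytropic n=1.5: T₂ = T₁(V₁/V₂)^(n−1) = 1450×(0.214)^0.50 = 672 K; P₂ = P₁(V₁/V₂)^n = 27.0 kPa.
W = (P₁V₁−P₂V₂)/(n−1) = (273×166−27.0×779)/0.50 = 48900 J.
ΔU = nCvΔT = 3.76×12.5×(672−1450) = -36700 J.
Q = ΔU + W = 12200 J.
Net over both steps: W = 84600 J, Q = 101000 J, ΔU = 16900 J.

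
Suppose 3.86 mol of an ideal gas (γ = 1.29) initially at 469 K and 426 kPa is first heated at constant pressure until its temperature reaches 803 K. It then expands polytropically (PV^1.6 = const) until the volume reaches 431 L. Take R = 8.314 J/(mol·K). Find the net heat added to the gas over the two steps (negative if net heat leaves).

15900 J

V₁ = nRT₁/P₁ = 3.86×8.314×469/426 = 35.3 L.
Step 1 — Isobaric: P stays 426 kPa; V/T = const ⇒ T₂ = 803 K, V₂ = 60.5 L.
W = PΔV = 426×(60.5−35.3) kPa·L = 10700 J.
ΔU = nCvΔT = 3.86×28.7×(803−469) = 37000 J.
Q = ΔU + W = nCpΔT = 47700 J.
State after step 1: P = 426 kPa, V = 60.5 L, T = 803 K.
Step 2 — Polytropic n=1.6: T₂ = T₁(V₁/V₂)^(n−1) = 803×(0.140)^0.60 = 247 K; P₂ = P₁(V₁/V₂)^n = 18.4 kPa.
W = (P₁V₁−P₂V₂)/(n−1) = (426×60.5−18.4×431)/0.60 = 29700 J.
ΔU = nCvΔT = 3.86×28.7×(247−803) = -61500 J.
Q = ΔU + W = -31800 J.
Net over both steps: W = 40400 J, Q = 15900 J, ΔU = -24500 J.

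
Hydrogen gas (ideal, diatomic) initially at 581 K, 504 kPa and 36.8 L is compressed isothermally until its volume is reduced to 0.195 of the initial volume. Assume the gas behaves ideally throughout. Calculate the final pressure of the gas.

2580 kPa

Isothermal: T stays 581 K; PV = const ⇒ V₂ = 7.18 L, P₂ = 2580 kPa.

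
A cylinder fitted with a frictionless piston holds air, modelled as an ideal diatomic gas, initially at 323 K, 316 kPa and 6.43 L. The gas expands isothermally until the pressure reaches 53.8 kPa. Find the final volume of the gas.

Isothermal: T stays 323 K; PV = const ⇒ V₂ = 37.8 L, P₂ = 53.8 kPa.

37.8 L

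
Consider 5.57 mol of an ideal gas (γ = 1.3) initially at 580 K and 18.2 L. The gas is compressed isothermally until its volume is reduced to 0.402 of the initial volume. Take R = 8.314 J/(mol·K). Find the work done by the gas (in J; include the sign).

P₁ = nRT₁/V₁ = 5.57×8.314×580/18.2 = 1480 kPa.
Isothermal: T stays 580 K; PV = const ⇒ V₂ = 7.32 L, P₂ = 3670 kPa.
W = nRT ln(V₂/V₁) = 5.57×8.314×580×ln(0.402) = -24500 J.

-24500 J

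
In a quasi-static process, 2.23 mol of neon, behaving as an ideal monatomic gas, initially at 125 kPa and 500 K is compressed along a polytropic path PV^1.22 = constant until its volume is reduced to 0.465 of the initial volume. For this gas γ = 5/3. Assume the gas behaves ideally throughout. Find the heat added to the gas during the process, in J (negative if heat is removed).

V₁ = nRT₁/P₁ = 2.23×8.314×500/125 = 74.2 L.
Polytropic n=1.22: T₂ = T₁(V₁/V₂)^(n−1) = 500×(2.15)^0.22 = 592 K; P₂ = P₁(V₁/V₂)^n = 318 kPa.
W = (P₁V₁−P₂V₂)/(n−1) = (125×74.2−318×34.5)/0.22 = -7730 J.
ΔU = nCvΔT = 2.23×12.5×(592−500) = 2550 J.
Q = ΔU + W = -5180 J.

-5180 J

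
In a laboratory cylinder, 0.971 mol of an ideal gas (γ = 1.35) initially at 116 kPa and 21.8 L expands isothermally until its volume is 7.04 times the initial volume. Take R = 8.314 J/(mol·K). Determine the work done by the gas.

4940 J

T₁ = P₁V₁/(nR) = 116×21.8/(0.971×8.314) = 313 K.
Isothermal: T stays 313 K; PV = const ⇒ V₂ = 153 L, P₂ = 16.5 kPa.
W = nRT ln(V₂/V₁) = 0.971×8.314×313×ln(7.04) = 4940 J.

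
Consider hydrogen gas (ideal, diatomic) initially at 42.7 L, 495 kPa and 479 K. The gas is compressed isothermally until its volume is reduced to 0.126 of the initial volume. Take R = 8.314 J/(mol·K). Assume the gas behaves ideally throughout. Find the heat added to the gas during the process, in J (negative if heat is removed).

-43800 J

n = P₁V₁/(RT₁) = 495×42.7/(8.314×479) = 5.31 mol.
Isothermal: T stays 479 K; PV = const ⇒ V₂ = 5.38 L, P₂ = 3930 kPa.
ΔU = 0 (ideal gas, T constant).
W = nRT ln(V₂/V₁) = 5.31×8.314×479×ln(0.126) = -43800 J.
Q = ΔU + W = -43800 J.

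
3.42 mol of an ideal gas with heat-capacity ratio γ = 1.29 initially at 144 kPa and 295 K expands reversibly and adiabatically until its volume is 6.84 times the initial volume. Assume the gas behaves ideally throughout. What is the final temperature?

V₁ = nRT₁/P₁ = 3.42×8.314×295/144 = 58.2 L.
Adiabatic: TV^(γ−1) = const ⇒ T₂ = 295×(0.146)^0.290 = 169 K; PV^γ = const ⇒ P₂ = 12.1 kPa.

169 K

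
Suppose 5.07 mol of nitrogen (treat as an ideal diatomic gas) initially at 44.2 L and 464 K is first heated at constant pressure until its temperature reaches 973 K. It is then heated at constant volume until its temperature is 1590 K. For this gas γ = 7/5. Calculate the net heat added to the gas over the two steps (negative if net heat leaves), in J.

P₁ = nRT₁/V₁ = 5.07×8.314×464/44.2 = 443 kPa.
Step 1 — Isobaric: P stays 443 kPa; V/T = const ⇒ T₂ = 973 K, V₂ = 92.7 L.
W = PΔV = 443×(92.7−44.2) kPa·L = 21500 J.
ΔU = nCvΔT = 5.07×20.8×(973−464) = 53600 J.
Q = ΔU + W = nCpΔT = 75100 J.
State after step 1: P = 443 kPa, V = 92.7 L, T = 973 K.
Step 2 — Isochoric: V stays 92.7 L; P/T = const ⇒ T₂ = 1590 K, P₂ = 723 kPa.
W = 0 (no volume change).
ΔU = nCvΔT = 5.07×20.8×(1590−973) = 65000 J.
Q = ΔU = 65000 J.
Net over both steps: W = 21500 J, Q = 140000 J, ΔU = 119000 J.

140000 J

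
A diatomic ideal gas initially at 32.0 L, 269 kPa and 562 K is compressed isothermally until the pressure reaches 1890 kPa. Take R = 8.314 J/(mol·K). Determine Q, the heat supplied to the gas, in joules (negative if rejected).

-16800 J

n = P₁V₁/(RT₁) = 269×32.0/(8.314×562) = 1.84 mol.
Isothermal: T stays 562 K; PV = const ⇒ V₂ = 4.55 L, P₂ = 1890 kPa.
ΔU = 0 (ideal gas, T constant).
W = nRT ln(V₂/V₁) = 1.84×8.314×562×ln(0.142) = -16800 J.
Q = ΔU + W = -16800 J.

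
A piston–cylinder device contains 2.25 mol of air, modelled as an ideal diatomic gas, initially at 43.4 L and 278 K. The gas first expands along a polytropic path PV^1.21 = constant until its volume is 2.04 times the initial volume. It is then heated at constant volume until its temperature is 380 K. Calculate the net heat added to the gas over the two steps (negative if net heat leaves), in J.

8210 J

P₁ = nRT₁/V₁ = 2.25×8.314×278/43.4 = 120 kPa.
Step 1 — Polytropic n=1.21: T₂ = T₁(V₁/V₂)^(n−1) = 278×(0.490)^0.21 = 239 K; P₂ = P₁(V₁/V₂)^n = 50.6 kPa.
W = (P₁V₁−P₂V₂)/(n−1) = (120×43.4−50.6×88.5)/0.21 = 3440 J.
ΔU = nCvΔT = 2.25×20.8×(239−278) = -1810 J.
Q = ΔU + W = 1640 J.
State after step 1: P = 50.6 kPa, V = 88.5 L, T = 239 K.
Step 2 — Isochoric: V stays 88.5 L; P/T = const ⇒ T₂ = 380 K, P₂ = 80.3 kPa.
W = 0 (no volume change).
ΔU = nCvΔT = 2.25×20.8×(380−239) = 6580 J.
Q = ΔU = 6580 J.
Net over both steps: W = 3440 J, Q = 8210 J, ΔU = 4770 J.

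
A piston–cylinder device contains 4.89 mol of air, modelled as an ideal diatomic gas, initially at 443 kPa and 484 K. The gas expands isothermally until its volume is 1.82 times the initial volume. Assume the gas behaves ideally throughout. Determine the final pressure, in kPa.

V₁ = nRT₁/P₁ = 4.89×8.314×484/443 = 44.4 L.
Isothermal: T stays 484 K; PV = const ⇒ V₂ = 80.8 L, P₂ = 243 kPa.

243 kPa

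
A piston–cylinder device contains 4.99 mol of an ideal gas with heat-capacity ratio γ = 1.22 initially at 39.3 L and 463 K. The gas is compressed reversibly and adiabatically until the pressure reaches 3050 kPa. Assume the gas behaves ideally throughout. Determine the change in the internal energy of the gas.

P₁ = nRT₁/V₁ = 4.99×8.314×463/39.3 = 489 kPa.
Adiabatic: T₂/T₁ = (P₂/P₁)^((γ−1)/γ) ⇒ T₂ = 463×(6.24)^0.180 = 644 K; V₂ = 8.76 L.
For an ideal gas ΔU = nCvΔT with Cv = R/(γ−1) = 37.8 J/(mol·K).
ΔU = 4.99×37.8×(644−463) = 34200 J.

34200 J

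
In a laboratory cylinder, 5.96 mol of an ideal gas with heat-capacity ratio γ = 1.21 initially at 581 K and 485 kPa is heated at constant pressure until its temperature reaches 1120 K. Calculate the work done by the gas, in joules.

26700 J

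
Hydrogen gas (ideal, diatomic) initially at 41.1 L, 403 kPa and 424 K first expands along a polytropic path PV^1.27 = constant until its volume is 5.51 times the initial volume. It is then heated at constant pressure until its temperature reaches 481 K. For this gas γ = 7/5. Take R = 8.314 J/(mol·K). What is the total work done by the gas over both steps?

31000 J

n = P₁V₁/(RT₁) = 403×41.1/(8.314×424) = 4.70 mol.
Step 1 — Polytropic n=1.27: T₂ = T₁(V₁/V₂)^(n−1) = 424×(0.181)^0.27 = 267 K; P₂ = P₁(V₁/V₂)^n = 46.1 kPa.
W = (P₁V₁−P₂V₂)/(n−1) = (403×41.1−46.1×226)/0.27 = 22600 J.
ΔU = nCvΔT = 4.70×20.8×(267−424) = -15300 J.
Q = ΔU + W = 7360 J.
State after step 1: P = 46.1 kPa, V = 226 L, T = 267 K.
Step 2 — Isobaric: P stays 46.1 kPa; V/T = const ⇒ T₂ = 481 K, V₂ = 407 L.
W = PΔV = 46.1×(407−226) kPa·L = 8340 J.
ΔU = nCvΔT = 4.70×20.8×(481−267) = 20900 J.
Q = ΔU + W = nCpΔT = 29200 J.
Net over both steps: W = 31000 J, Q = 36600 J, ΔU = 5570 J.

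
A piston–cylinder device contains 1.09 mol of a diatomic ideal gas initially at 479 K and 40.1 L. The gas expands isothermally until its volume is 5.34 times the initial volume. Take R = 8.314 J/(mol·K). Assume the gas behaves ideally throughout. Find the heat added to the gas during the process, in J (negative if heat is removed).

P₁ = nRT₁/V₁ = 1.09×8.314×479/40.1 = 108 kPa.
Isothermal: T stays 479 K; PV = const ⇒ V₂ = 214 L, P₂ = 20.3 kPa.
ΔU = 0 (ideal gas, T constant).
W = nRT ln(V₂/V₁) = 1.09×8.314×479×ln(5.34) = 7270 J.
Q = ΔU + W = 7270 J.

7270 J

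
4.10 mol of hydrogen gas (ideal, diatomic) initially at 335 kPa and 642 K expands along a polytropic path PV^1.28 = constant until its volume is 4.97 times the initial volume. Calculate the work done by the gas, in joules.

28300 J

V₁ = nRT₁/P₁ = 4.10×8.314×642/335 = 65.3 L.
Polytropic n=1.28: T₂ = T₁(V₁/V₂)^(n−1) = 642×(0.201)^0.28 = 410 K; P₂ = P₁(V₁/V₂)^n = 43.0 kPa.
W = (P₁V₁−P₂V₂)/(n−1) = (335×65.3−43.0×325)/0.28 = 28300 J.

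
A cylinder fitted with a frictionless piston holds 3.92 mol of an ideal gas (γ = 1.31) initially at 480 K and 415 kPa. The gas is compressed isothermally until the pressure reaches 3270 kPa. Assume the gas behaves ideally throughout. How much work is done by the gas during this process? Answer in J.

V₁ = nRT₁/P₁ = 3.92×8.314×480/415 = 37.7 L.
Isothermal: T stays 480 K; PV = const ⇒ V₂ = 4.78 L, P₂ = 3270 kPa.
W = nRT ln(V₂/V₁) = 3.92×8.314×480×ln(0.127) = -32300 J.

-32300 J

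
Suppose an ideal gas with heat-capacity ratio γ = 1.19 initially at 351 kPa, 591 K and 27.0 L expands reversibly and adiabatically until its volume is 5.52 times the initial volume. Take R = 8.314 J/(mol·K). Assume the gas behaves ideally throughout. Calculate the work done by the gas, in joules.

13800 J

n = P₁V₁/(RT₁) = 351×27.0/(8.314×591) = 1.93 mol.
Adiabatic: TV^(γ−1) = const ⇒ T₂ = 591×(0.181)^0.190 = 427 K; PV^γ = const ⇒ P₂ = 46.0 kPa.
ΔU = nCvΔT = 1.93×43.8×(427−591) = -13800 J.
Q = 0 for an adiabatic process, so W = −ΔU = 13800 J.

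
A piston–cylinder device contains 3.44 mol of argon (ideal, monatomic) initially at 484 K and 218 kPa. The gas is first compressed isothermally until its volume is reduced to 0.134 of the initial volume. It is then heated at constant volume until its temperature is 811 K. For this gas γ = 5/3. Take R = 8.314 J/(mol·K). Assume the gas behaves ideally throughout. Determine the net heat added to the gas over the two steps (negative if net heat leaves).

-13800 J

V₁ = nRT₁/P₁ = 3.44×8.314×484/218 = 63.5 L.
Step 1 — Isothermal: T stays 484 K; PV = const ⇒ V₂ = 8.51 L, P₂ = 1630 kPa.
ΔU = 0 (ideal gas, T constant).
W = nRT ln(V₂/V₁) = 3.44×8.314×484×ln(0.134) = -27800 J.
Q = ΔU + W = -27800 J.
State after step 1: P = 1630 kPa, V = 8.51 L, T = 484 K.
Step 2 — Isochoric: V stays 8.51 L; P/T = const ⇒ T₂ = 811 K, P₂ = 2730 kPa.
W = 0 (no volume change).
ΔU = nCvΔT = 3.44×12.5×(811−484) = 14000 J.
Q = ΔU = 14000 J.
Net over both steps: W = -27800 J, Q = -13800 J, ΔU = 14000 J.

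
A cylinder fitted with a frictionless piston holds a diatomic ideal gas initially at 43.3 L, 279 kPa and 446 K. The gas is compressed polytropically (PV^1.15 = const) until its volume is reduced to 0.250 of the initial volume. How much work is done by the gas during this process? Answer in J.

n = P₁V₁/(RT₁) = 279×43.3/(8.314×446) = 3.26 mol.
Polytropic n=1.15: T₂ = T₁(V₁/V₂)^(n−1) = 446×(4.00)^0.15 = 549 K; P₂ = P₁(V₁/V₂)^n = 1370 kPa.
W = (P₁V₁−P₂V₂)/(n−1) = (279×43.3−1370×10.8)/0.15 = -18600 J.

-18600 J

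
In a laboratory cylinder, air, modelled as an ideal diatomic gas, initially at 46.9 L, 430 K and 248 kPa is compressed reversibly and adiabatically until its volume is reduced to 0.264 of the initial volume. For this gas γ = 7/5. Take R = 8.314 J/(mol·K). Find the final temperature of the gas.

Adiabatic: TV^(γ−1) = const ⇒ T₂ = 430×(3.79)^0.400 = 733 K; PV^γ = const ⇒ P₂ = 1600 kPa.

733 K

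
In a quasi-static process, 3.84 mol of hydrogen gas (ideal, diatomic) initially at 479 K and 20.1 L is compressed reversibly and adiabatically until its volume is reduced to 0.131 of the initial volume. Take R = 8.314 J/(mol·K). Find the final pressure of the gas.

13100 kPa

P₁ = nRT₁/V₁ = 3.84×8.314×479/20.1 = 761 kPa.
Adiabatic: TV^(γ−1) = const ⇒ T₂ = 479×(7.63)^0.400 = 1080 K; PV^γ = const ⇒ P₂ = 13100 kPa.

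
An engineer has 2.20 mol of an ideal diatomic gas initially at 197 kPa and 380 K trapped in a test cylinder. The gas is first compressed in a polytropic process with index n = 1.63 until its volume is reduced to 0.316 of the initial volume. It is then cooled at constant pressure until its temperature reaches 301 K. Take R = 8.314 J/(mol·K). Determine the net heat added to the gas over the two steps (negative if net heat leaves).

-24200 J

V₁ = nRT₁/P₁ = 2.20×8.314×380/197 = 35.3 L.
Step 1 — Polytropic n=1.63: T₂ = T₁(V₁/V₂)^(n−1) = 380×(3.16)^0.63 = 785 K; P₂ = P₁(V₁/V₂)^n = 1290 kPa.
W = (P₁V₁−P₂V₂)/(n−1) = (197×35.3−1290×11.1)/0.63 = -11800 J.
ΔU = nCvΔT = 2.20×20.8×(785−380) = 18500 J.
Q = ΔU + W = 6760 J.
State after step 1: P = 1290 kPa, V = 11.1 L, T = 785 K.
Step 2 — Isobaric: P stays 1290 kPa; V/T = const ⇒ T₂ = 301 K, V₂ = 4.27 L.
W = PΔV = 1290×(4.27−11.1) kPa·L = -8860 J.
ΔU = nCvΔT = 2.20×20.8×(301−785) = -22100 J.
Q = ΔU + W = nCpΔT = -31000 J.
Net over both steps: W = -20600 J, Q = -24200 J, ΔU = -3610 J.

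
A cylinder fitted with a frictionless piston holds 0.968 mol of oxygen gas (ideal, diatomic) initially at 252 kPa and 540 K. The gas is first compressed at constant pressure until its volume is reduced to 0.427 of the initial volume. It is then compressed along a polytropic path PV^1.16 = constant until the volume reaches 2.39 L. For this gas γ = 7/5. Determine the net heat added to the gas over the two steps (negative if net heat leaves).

-10100 J

V₁ = nRT₁/P₁ = 0.968×8.314×540/252 = 17.2 L.
Step 1 — Isobaric: P stays 252 kPa; V/T = const ⇒ T₂ = 231 K, V₂ = 7.36 L.
W = PΔV = 252×(7.36−17.2) kPa·L = -2490 J.
ΔU = nCvΔT = 0.968×20.8×(231−540) = -6230 J.
Q = ΔU + W = nCpΔT = -8720 J.
State after step 1: P = 252 kPa, V = 7.36 L, T = 231 K.
Step 2 — Polytropic n=1.16: T₂ = T₁(V₁/V₂)^(n−1) = 231×(3.08)^0.16 = 276 K; P₂ = P₁(V₁/V₂)^n = 930 kPa.
W = (P₁V₁−P₂V₂)/(n−1) = (252×7.36−930×2.39)/0.16 = -2290 J.
ΔU = nCvΔT = 0.968×20.8×(276−231) = 915 J.
Q = ΔU + W = -1370 J.
Net over both steps: W = -4780 J, Q = -10100 J, ΔU = -5310 J.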